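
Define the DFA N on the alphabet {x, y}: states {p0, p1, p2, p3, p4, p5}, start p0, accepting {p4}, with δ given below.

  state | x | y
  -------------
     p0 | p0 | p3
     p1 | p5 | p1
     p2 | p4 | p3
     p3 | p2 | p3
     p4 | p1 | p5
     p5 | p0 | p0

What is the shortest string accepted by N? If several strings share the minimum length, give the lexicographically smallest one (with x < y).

A breadth-first search from p0 reaches an accepting state first via the path p0 → p3 → p2 → p4 on input yxx.
No string of length < 3 is accepted (BFS exhausts all shorter strings without reaching an accepting state), and yxx is the lexicographically least accepting string of length 3.

yxx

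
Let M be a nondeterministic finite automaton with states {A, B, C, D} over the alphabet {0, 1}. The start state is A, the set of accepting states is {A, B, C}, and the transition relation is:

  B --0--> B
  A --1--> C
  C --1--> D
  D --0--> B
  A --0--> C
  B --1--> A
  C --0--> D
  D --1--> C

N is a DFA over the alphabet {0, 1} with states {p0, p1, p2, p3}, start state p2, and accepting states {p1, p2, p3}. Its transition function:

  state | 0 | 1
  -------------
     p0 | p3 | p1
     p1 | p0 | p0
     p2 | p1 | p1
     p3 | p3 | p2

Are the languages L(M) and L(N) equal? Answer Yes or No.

Yes

Exploring the product automaton M × N from the start pair (A, p2), following both machines on each input symbol, reaches 4 state pairs: (A, p2), (C, p1), (D, p0), (B, p3).
M accepts in {A, B, C} and N accepts in {p1, p2, p3}. In every reachable pair the two components are either both accepting — (A, p2), (C, p1), (B, p3) — or both non-accepting, so no string is accepted by exactly one of the machines: L(M) \ L(N) and L(N) \ L(M) are both empty.
Hence every string is accepted by M iff it is accepted by N, and the two languages coincide.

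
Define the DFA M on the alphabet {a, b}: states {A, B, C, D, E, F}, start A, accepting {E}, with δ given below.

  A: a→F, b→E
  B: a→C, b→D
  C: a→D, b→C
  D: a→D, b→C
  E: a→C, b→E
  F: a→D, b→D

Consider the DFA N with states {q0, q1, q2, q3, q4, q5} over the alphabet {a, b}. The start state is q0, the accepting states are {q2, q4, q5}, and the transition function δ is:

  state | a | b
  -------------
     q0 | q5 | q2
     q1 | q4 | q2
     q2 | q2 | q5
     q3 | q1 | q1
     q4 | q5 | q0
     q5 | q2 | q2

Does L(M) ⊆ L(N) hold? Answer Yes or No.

Exploring the product automaton M × N from the start pair (A, q0), following both machines on each input symbol, reaches 7 state pairs: (A, q0), (F, q5), (E, q2), (D, q2), (C, q2), (E, q5), (C, q5).
M accepts in {E} and N accepts in {q2, q4, q5}. The reachable pairs whose M-component is accepting are (E, q2), (E, q5); in each of them the N-component is accepting too, so the product for L(M) \ L(N) (M-component accepting, N-component rejecting) has no reachable accepting pair and the difference is empty.
Hence every string in L(M) is also in L(N).

Yes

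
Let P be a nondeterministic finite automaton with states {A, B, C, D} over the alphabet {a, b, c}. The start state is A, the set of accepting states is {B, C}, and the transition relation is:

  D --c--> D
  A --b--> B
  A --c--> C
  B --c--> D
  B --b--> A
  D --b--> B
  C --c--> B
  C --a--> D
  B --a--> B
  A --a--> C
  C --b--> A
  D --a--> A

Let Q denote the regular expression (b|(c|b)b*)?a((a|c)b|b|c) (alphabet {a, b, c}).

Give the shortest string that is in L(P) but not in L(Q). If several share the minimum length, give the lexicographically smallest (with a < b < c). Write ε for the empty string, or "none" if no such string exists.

The string a is accepted by P but not by Q.
No shorter string lies in the difference, and a is the lexicographically first length-1 string in L(P) \ L(Q).

a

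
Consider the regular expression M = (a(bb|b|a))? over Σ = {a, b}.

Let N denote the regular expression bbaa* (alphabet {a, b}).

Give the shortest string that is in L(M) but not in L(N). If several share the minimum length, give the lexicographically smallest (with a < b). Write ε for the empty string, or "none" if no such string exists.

ε

The empty string ε is accepted by M but not by N.
Since ε is the unique shortest string, it is the required witness.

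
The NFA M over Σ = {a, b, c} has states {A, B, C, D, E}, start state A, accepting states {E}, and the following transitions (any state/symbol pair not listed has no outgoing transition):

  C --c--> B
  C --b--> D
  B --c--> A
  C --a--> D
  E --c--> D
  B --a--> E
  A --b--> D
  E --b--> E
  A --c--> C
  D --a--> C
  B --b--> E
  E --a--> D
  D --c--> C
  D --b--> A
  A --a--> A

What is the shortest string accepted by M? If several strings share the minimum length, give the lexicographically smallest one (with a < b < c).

cca

A breadth-first search from A reaches an accepting state first via the path A → C → B → E on input cca.
No string of length < 3 is accepted (BFS exhausts all shorter strings without reaching an accepting state), and cca is the lexicographically least accepting string of length 3.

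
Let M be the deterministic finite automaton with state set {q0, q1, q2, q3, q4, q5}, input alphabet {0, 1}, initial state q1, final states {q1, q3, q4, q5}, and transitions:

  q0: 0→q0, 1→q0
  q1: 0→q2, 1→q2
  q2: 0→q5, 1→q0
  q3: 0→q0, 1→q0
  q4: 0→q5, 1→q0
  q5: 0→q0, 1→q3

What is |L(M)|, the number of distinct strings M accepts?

5

The useful subgraph on states {q1, q2, q3, q5} is acyclic, so L(M) is finite; the longest accepting path visits 4 useful states, giving maximum string length 3.
Counting accepting paths from q1 by length: 1 of length 0, 2 of length 2, 2 of length 3. Total 5.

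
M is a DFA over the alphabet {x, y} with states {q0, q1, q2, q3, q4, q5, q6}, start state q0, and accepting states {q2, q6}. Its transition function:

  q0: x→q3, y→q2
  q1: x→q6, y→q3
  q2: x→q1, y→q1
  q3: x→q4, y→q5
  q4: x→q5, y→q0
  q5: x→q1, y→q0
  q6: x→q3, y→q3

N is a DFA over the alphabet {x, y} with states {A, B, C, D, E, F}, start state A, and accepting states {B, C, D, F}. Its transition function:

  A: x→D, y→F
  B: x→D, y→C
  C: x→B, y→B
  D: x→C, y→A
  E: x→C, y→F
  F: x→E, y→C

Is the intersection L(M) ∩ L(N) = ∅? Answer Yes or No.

The string y is accepted by both M and N.
Hence L(M) ∩ L(N) ≠ ∅.

No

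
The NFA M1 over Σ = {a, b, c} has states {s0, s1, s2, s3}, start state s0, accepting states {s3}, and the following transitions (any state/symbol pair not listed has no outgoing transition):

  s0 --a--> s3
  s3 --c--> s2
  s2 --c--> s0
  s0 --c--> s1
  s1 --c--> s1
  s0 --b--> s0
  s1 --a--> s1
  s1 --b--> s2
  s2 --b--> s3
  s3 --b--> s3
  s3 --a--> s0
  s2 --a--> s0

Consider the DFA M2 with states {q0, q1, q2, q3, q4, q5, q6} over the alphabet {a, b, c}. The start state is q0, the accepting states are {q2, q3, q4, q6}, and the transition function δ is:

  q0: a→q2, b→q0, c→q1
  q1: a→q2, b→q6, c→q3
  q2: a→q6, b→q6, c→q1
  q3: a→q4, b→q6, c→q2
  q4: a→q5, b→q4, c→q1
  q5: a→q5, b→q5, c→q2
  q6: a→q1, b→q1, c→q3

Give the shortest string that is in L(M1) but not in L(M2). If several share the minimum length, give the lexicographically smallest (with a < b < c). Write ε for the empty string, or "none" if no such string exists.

The string aaa is accepted by M1 but not by M2.
No shorter string lies in the difference, and aaa is the lexicographically first length-3 string in L(M1) \ L(M2).

aaa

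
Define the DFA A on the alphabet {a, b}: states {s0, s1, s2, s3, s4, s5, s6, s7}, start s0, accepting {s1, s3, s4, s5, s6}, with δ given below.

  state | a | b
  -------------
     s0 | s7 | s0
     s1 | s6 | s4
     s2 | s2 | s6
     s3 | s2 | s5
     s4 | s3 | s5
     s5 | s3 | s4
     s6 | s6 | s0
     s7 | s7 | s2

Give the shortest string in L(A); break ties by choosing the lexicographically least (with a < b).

A breadth-first search from s0 reaches an accepting state first via the path s0 → s7 → s2 → s6 on input abb.
No string of length < 3 is accepted (BFS exhausts all shorter strings without reaching an accepting state), and abb is the lexicographically least accepting string of length 3.

abb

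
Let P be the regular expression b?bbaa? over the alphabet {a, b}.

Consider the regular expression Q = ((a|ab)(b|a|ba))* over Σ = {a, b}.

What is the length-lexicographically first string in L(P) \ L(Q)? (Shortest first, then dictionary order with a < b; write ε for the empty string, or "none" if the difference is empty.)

The string bba is accepted by P but not by Q.
No shorter string lies in the difference, and bba is the lexicographically first length-3 string in L(P) \ L(Q).

bba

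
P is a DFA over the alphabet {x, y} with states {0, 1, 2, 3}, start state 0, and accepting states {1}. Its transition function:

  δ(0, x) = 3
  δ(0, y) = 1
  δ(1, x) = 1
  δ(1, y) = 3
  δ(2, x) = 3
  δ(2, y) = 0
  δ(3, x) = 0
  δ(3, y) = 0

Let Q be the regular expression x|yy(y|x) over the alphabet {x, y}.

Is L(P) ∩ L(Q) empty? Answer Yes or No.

Yes

Converting the expression Q to a DFA (subset construction, then merging equivalent states) gives the minimal DFA with states {q0, q1, q2, q3, q4}, start state q0, accepting states {q1} and transitions q0: x→q1, y→q2; q1: x→q3, y→q3; q2: x→q3, y→q4; q3: x→q3, y→q3; q4: x→q1, y→q1.
Exploring the product automaton P × Q from the start pair (0, q0), following both machines on each input symbol, reaches 8 state pairs: (0, q0), (3, q1), (1, q2), (0, q3), (1, q3), (3, q4), (3, q3), (0, q1).
P accepts in {1} and Q accepts in {q1}; no reachable pair has both components accepting, so no string drives both machines to acceptance simultaneously and L(P) ∩ L(Q) = ∅.
So no string is accepted by both, and the intersection is empty.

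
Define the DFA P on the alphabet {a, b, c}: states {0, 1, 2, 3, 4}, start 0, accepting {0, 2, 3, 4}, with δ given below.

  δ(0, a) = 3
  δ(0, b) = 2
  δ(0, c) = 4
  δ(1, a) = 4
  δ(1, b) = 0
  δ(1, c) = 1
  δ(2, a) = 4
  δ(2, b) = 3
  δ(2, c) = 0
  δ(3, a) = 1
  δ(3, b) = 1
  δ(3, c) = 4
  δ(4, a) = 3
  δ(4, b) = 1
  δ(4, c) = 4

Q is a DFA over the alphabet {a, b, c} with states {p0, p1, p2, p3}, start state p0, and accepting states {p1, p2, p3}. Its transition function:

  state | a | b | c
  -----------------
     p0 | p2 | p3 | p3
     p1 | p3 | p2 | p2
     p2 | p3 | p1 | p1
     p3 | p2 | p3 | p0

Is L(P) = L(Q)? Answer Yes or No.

No

The empty string ε is accepted by P but rejected by Q.
So L(P) ≠ L(Q).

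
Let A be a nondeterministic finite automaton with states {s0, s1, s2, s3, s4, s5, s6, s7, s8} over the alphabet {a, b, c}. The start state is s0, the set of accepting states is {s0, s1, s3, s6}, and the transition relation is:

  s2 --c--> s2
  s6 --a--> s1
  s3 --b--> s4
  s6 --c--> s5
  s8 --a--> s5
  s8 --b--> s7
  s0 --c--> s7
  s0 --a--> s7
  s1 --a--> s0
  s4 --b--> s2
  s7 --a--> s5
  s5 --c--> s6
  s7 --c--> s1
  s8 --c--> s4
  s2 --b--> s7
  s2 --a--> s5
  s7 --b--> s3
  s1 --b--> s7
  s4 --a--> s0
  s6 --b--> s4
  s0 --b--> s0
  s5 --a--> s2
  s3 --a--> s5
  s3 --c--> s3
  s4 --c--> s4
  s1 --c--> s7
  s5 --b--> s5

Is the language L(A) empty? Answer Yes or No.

The empty string ε is accepted: the run s0 ends in the accepting state s0.
Since at least one string is accepted, L(A) is not empty.

No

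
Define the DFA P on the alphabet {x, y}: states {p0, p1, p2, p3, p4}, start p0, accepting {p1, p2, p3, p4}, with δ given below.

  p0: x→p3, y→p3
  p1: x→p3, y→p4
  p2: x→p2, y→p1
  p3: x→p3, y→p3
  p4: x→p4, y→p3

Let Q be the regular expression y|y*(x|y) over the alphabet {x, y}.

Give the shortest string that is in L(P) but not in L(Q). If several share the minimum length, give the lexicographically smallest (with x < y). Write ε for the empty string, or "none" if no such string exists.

xx

The string xx is accepted by P but not by Q.
No shorter string lies in the difference, and xx is the lexicographically first length-2 string in L(P) \ L(Q).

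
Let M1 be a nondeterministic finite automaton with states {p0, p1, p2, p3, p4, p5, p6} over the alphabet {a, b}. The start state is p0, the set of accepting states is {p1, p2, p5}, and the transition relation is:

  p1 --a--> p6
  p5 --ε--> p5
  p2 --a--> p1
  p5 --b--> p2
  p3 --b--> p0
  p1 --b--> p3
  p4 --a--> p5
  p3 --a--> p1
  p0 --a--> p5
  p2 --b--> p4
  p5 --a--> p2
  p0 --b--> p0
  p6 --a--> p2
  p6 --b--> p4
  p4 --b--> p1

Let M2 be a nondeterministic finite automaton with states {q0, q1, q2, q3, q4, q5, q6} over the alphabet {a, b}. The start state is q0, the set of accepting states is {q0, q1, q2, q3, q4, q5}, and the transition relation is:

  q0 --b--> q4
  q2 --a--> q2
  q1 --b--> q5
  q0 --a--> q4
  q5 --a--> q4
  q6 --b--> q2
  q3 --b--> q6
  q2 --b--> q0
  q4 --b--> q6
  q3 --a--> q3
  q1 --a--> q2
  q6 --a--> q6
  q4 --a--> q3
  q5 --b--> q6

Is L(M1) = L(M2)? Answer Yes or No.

The string ab is accepted by M1 but rejected by M2.
So L(M1) ≠ L(M2).

No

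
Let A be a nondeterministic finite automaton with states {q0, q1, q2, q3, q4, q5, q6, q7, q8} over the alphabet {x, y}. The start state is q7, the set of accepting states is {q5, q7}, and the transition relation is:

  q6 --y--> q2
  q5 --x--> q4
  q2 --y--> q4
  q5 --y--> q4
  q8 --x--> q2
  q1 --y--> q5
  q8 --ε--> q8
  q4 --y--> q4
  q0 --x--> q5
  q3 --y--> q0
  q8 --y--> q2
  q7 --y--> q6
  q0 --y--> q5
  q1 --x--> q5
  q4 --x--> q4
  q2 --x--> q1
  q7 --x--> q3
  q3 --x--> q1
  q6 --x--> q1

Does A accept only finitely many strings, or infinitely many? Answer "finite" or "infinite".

The useful states (reachable from q7 and able to reach an accepting state) are {q0, q1, q2, q3, q5, q6, q7}.
Restricted to these states the transition graph has no cycle, so every accepting path has bounded length and L is finite.

finite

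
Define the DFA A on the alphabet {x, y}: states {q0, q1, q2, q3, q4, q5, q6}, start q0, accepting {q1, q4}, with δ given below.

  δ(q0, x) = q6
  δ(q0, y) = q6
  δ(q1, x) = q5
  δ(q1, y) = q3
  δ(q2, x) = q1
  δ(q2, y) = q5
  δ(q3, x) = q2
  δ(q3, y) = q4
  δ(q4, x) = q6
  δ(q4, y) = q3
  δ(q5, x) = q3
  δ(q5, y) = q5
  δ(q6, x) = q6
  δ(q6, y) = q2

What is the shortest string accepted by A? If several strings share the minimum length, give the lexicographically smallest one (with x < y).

xyx

A breadth-first search from q0 reaches an accepting state first via the path q0 → q6 → q2 → q1 on input xyx.
No string of length < 3 is accepted (BFS exhausts all shorter strings without reaching an accepting state), and xyx is the lexicographically least accepting string of length 3.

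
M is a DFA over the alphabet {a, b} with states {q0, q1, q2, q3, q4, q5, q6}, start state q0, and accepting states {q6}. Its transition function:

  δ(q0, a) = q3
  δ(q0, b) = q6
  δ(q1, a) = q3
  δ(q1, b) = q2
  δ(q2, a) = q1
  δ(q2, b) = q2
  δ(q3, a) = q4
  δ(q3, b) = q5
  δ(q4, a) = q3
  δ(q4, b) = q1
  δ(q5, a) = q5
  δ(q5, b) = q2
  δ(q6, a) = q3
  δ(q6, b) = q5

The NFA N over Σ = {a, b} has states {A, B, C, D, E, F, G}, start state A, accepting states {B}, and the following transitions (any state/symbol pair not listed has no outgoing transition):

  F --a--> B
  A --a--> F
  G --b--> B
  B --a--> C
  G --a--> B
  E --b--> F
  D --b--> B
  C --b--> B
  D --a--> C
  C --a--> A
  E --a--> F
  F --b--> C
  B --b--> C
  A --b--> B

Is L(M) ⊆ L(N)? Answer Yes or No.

Yes

Exploring the product automaton M × N from the start pair (q0, A), following both machines on each input symbol, reaches 19 state pairs: (q0, A), (q3, F), (q6, B), (q4, B), (q5, C), (q3, C), (q1, C), (q5, A), (q2, B), (q4, A), (q5, B), (q3, A), (q5, F), (q2, C), (q1, B), (q4, F), (q1, A), (q3, B), (q4, C).
M accepts in {q6} and N accepts in {B}. The reachable pairs whose M-component is accepting are (q6, B); in each of them the N-component is accepting too, so the product for L(M) \ L(N) (M-component accepting, N-component rejecting) has no reachable accepting pair and the difference is empty.
Hence every string in L(M) is also in L(N).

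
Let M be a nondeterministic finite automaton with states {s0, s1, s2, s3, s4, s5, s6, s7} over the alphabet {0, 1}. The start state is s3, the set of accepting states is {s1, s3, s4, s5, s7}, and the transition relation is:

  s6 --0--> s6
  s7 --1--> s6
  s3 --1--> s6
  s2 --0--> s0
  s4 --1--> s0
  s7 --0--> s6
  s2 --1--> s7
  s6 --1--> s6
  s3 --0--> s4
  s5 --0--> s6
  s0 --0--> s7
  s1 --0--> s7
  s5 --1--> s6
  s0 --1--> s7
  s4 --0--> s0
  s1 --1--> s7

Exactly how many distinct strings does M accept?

The useful subgraph on states {s0, s3, s4, s7} is acyclic, so L(M) is finite; the longest accepting path visits 4 useful states, giving maximum string length 3.
Counting accepting paths from s3 by length: 1 of length 0, 1 of length 1, 4 of length 3. Total 6.

6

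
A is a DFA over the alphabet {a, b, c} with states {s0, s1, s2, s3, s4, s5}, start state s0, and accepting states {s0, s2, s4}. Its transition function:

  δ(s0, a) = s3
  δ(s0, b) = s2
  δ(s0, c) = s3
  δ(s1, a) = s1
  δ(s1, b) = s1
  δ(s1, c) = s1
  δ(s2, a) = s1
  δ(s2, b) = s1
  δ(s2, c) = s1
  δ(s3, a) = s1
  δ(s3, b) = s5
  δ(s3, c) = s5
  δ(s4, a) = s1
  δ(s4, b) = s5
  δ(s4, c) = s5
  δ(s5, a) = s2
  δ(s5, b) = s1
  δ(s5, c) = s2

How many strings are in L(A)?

The useful subgraph on states {s0, s2, s3, s5} is acyclic, so L(A) is finite; the longest accepting path visits 4 useful states, giving maximum string length 3.
Counting accepting paths from s0 by length: 1 of length 0, 1 of length 1, 8 of length 3. Total 10.

10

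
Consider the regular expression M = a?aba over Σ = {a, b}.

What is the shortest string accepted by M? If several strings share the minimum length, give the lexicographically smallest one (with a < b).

aba

By inspection of the expression, no string of length less than 3 matches, and aba is the lexicographically first match of length 3.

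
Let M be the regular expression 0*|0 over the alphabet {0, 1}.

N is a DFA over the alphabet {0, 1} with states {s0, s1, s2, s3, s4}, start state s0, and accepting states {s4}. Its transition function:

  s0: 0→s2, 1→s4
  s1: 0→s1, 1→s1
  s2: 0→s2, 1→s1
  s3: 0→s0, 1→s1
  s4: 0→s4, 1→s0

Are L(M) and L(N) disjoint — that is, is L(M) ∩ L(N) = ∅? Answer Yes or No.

Converting the expression M to a DFA (subset construction, then merging equivalent states) gives the minimal DFA with states {m0, m1}, start state m0, accepting states {m0} and transitions m0: 0→m0, 1→m1; m1: 0→m1, 1→m1.
Exploring the product automaton M × N from the start pair (m0, s0), following both machines on each input symbol, reaches 6 state pairs: (m0, s0), (m0, s2), (m1, s4), (m1, s1), (m1, s0), (m1, s2).
M accepts in {m0} and N accepts in {s4}; no reachable pair has both components accepting, so no string drives both machines to acceptance simultaneously and L(M) ∩ L(N) = ∅.
So no string is accepted by both, and the intersection is empty.

Yes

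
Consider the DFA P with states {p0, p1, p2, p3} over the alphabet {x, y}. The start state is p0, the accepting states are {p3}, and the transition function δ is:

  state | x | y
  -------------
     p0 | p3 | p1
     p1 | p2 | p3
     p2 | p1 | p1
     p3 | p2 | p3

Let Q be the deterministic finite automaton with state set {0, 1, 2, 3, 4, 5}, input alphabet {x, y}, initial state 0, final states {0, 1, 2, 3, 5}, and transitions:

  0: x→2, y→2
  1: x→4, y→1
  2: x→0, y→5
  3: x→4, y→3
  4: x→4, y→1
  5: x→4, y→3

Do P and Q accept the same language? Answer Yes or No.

No

The empty string ε is accepted by Q but rejected by P.
So L(P) ≠ L(Q).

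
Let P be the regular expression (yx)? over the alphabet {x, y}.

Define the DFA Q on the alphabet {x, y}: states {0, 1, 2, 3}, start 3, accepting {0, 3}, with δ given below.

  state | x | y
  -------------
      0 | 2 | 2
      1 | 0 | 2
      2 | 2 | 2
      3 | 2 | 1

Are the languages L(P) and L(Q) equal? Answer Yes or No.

Yes

Converting the expression P to a DFA (subset construction, then merging equivalent states) gives the minimal DFA with states {p0, p1, p2, p3}, start state p0, accepting states {p0, p3} and transitions p0: x→p1, y→p2; p1: x→p1, y→p1; p2: x→p3, y→p1; p3: x→p1, y→p1.
Exploring the product automaton P × Q from the start pair (p0, 3), following both machines on each input symbol, reaches 4 state pairs: (p0, 3), (p1, 2), (p2, 1), (p3, 0).
P accepts in {p0, p3} and Q accepts in {0, 3}. In every reachable pair the two components are either both accepting — (p0, 3), (p3, 0) — or both non-accepting, so no string is accepted by exactly one of the machines: L(P) \ L(Q) and L(Q) \ L(P) are both empty.
Hence every string is accepted by P iff it is accepted by Q, and the two languages coincide.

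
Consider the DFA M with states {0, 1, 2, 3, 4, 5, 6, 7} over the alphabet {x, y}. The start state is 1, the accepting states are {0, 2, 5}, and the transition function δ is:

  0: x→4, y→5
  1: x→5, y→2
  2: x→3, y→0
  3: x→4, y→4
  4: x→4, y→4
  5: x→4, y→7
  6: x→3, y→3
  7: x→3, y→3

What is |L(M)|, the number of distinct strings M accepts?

The useful subgraph on states {0, 1, 2, 5} is acyclic, so L(M) is finite; the longest accepting path visits 4 useful states, giving maximum string length 3.
Counting accepting paths from 1 by length: 2 of length 1, 1 of length 2, 1 of length 3. Total 4.

4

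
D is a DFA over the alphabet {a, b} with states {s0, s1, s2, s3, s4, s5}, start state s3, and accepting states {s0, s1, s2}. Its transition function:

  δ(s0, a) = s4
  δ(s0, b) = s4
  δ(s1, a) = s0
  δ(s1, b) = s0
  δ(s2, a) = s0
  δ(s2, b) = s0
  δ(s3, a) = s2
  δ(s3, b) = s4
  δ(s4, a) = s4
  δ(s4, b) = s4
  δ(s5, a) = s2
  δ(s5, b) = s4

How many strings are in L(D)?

3

The useful subgraph on states {s0, s2, s3} is acyclic, so L(D) is finite; the longest accepting path visits 3 useful states, giving maximum string length 2.
Counting accepting paths from s3 by length: 1 of length 1, 2 of length 2. Total 3.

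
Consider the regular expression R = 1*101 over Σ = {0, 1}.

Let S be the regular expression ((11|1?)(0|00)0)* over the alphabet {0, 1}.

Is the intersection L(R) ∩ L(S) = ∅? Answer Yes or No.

Converting the expression R to a DFA (subset construction, then merging equivalent states) gives the minimal DFA with states {r0, r1, r2, r3, r4}, start state r0, accepting states {r4} and transitions r0: 0→r1, 1→r2; r1: 0→r1, 1→r1; r2: 0→r3, 1→r2; r3: 0→r1, 1→r4; r4: 0→r1, 1→r1.
Converting the expression S to a DFA (subset construction, then merging equivalent states) gives the minimal DFA with states {s0, s1, s2, s3, s4, s5}, start state s0, accepting states {s0, s3} and transitions s0: 0→s1, 1→s2; s1: 0→s3, 1→s4; s2: 0→s1, 1→s5; s3: 0→s3, 1→s2; s4: 0→s4, 1→s4; s5: 0→s1, 1→s4.
Exploring the product automaton R × S from the start pair (r0, s0), following both machines on each input symbol, reaches 12 state pairs: (r0, s0), (r1, s1), (r2, s2), (r1, s3), (r1, s4), (r3, s1), (r2, s5), (r1, s2), (r4, s4), (r2, s4), (r1, s5), (r3, s4).
R accepts in {r4} and S accepts in {s0, s3}; no reachable pair has both components accepting, so no string drives both machines to acceptance simultaneously and L(R) ∩ L(S) = ∅.
So no string is accepted by both, and the intersection is empty.

Yes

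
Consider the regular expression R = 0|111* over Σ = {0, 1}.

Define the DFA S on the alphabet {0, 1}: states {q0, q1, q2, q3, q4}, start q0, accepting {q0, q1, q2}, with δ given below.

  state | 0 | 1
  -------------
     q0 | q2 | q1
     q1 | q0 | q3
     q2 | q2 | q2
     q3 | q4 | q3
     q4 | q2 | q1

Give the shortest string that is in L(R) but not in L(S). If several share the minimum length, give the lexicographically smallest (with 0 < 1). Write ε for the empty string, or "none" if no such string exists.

The string 11 is accepted by R but not by S.
No shorter string lies in the difference, and 11 is the lexicographically first length-2 string in L(R) \ L(S).

11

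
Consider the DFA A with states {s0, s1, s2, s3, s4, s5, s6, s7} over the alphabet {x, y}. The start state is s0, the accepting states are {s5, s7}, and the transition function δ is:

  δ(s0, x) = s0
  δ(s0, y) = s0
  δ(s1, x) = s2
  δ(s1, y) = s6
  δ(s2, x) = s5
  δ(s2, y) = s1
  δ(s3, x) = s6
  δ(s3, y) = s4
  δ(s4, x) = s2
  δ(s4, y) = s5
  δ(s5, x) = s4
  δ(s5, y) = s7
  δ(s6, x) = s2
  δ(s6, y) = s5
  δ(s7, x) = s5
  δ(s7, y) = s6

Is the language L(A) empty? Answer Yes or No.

Yes

The states reachable from the start state are {s0}.
None of the accepting states {s5, s7} is reachable, so no string is accepted and L(A) = ∅.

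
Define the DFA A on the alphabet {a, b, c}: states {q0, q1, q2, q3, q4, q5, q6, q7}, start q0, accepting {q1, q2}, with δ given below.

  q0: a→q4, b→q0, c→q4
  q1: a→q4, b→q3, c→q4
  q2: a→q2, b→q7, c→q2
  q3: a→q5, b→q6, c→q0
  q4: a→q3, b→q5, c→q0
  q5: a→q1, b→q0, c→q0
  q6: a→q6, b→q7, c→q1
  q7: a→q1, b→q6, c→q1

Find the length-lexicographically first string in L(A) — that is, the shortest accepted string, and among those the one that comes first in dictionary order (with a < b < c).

aba

A breadth-first search from q0 reaches an accepting state first via the path q0 → q4 → q5 → q1 on input aba.
No string of length < 3 is accepted (BFS exhausts all shorter strings without reaching an accepting state), and aba is the lexicographically least accepting string of length 3.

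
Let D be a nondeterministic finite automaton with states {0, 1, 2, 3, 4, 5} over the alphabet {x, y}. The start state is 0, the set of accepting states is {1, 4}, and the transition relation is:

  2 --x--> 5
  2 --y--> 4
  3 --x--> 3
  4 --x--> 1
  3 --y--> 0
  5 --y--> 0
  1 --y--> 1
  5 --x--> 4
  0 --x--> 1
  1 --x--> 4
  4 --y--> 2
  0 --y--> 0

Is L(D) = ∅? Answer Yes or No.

No

The string x is accepted: the run 0 → 1 ends in the accepting state 1.
Since at least one string is accepted, L(D) is not empty.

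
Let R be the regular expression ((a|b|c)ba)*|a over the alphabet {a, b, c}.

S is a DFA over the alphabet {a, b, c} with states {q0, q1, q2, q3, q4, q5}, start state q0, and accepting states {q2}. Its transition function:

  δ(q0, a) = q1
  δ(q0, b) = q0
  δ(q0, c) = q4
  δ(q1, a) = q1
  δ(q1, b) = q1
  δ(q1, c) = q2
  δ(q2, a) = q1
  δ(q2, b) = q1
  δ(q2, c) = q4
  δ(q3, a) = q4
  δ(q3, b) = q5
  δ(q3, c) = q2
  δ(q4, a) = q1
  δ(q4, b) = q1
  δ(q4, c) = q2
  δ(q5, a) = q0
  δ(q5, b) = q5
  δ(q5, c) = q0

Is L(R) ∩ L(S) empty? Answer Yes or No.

Converting the expression R to a DFA (subset construction, then merging equivalent states) gives the minimal DFA with states {r0, r1, r2, r3, r4, r5}, start state r0, accepting states {r0, r1, r5} and transitions r0: a→r1, b→r2, c→r2; r1: a→r3, b→r4, c→r3; r2: a→r3, b→r4, c→r3; r3: a→r3, b→r3, c→r3; r4: a→r5, b→r3, c→r3; r5: a→r2, b→r2, c→r2.
Exploring the product automaton R × S from the start pair (r0, q0), following both machines on each input symbol, reaches 13 state pairs: (r0, q0), (r1, q1), (r2, q0), (r2, q4), (r3, q1), (r4, q1), (r3, q2), (r4, q0), (r3, q4), (r5, q1), (r3, q0), (r2, q1), (r2, q2).
R accepts in {r0, r1, r5} and S accepts in {q2}; no reachable pair has both components accepting, so no string drives both machines to acceptance simultaneously and L(R) ∩ L(S) = ∅.
So no string is accepted by both, and the intersection is empty.

Yes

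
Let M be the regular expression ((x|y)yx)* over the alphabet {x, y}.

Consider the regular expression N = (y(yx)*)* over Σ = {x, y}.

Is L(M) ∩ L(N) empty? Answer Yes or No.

No

The empty string ε is accepted by both M and N.
Hence L(M) ∩ L(N) ≠ ∅.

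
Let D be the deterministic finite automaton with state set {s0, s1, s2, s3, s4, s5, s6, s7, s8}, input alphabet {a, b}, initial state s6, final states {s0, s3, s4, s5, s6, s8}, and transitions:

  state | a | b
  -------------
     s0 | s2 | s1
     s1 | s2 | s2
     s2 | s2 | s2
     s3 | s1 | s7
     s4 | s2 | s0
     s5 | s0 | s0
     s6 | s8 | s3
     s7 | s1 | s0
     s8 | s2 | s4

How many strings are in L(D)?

6

The useful subgraph on states {s0, s3, s4, s6, s7, s8} is acyclic, so L(D) is finite; the longest accepting path visits 4 useful states, giving maximum string length 3.
Counting accepting paths from s6 by length: 1 of length 0, 2 of length 1, 1 of length 2, 2 of length 3. Total 6.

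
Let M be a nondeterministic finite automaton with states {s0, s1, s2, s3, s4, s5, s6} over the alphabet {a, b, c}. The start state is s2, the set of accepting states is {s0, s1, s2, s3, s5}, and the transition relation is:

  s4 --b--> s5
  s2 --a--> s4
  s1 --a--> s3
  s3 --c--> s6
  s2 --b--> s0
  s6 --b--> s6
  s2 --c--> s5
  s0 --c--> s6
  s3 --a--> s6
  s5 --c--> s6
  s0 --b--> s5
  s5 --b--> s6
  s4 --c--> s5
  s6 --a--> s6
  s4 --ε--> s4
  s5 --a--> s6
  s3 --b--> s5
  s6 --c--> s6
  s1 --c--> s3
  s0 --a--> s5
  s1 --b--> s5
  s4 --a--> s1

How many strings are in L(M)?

13

The useful subgraph on states {s0, s1, s2, s3, s4, s5} is acyclic, so L(M) is finite; the longest accepting path visits 5 useful states, giving maximum string length 4.
Counting accepting paths from s2 by length: 1 of length 0, 2 of length 1, 5 of length 2, 3 of length 3, 2 of length 4. Total 13.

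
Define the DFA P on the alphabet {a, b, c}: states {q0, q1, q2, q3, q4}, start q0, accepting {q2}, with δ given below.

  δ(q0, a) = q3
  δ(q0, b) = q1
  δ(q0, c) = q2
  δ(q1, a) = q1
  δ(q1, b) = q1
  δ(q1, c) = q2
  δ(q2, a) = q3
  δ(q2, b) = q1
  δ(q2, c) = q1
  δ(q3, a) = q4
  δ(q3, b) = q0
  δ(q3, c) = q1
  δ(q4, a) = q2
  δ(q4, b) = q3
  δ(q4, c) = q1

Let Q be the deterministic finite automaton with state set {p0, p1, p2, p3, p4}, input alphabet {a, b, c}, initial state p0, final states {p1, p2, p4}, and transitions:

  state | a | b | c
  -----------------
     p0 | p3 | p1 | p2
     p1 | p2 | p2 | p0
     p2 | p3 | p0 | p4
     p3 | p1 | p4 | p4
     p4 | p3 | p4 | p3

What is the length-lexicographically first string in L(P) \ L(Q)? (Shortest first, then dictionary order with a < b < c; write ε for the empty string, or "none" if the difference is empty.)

The string bc is accepted by P but not by Q.
No shorter string lies in the difference, and bc is the lexicographically first length-2 string in L(P) \ L(Q).

bc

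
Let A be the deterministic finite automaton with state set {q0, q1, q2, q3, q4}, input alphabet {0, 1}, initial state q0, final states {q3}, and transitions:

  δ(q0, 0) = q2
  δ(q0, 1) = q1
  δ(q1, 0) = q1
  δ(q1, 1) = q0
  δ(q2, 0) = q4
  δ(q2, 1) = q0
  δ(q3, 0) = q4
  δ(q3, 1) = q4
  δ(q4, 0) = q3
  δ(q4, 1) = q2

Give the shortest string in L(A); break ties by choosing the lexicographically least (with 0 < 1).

A breadth-first search from q0 reaches an accepting state first via the path q0 → q2 → q4 → q3 on input 000.
No string of length < 3 is accepted (BFS exhausts all shorter strings without reaching an accepting state), and 000 is the lexicographically least accepting string of length 3.

000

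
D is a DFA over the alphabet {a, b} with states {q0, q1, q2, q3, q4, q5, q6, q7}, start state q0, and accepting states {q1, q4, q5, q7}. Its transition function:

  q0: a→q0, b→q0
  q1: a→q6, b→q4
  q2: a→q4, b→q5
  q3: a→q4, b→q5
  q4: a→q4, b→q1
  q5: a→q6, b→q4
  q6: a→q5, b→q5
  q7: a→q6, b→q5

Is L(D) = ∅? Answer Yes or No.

The states reachable from the start state are {q0}.
None of the accepting states {q1, q4, q5, q7} is reachable, so no string is accepted and L(D) = ∅.

Yes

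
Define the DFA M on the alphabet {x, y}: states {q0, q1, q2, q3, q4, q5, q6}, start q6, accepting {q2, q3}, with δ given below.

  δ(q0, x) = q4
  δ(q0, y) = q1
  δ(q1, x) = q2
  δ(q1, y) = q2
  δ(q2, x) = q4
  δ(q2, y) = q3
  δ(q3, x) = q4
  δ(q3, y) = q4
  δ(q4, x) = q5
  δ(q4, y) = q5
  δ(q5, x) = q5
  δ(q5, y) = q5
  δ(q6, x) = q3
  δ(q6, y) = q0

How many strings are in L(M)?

5

The useful subgraph on states {q0, q1, q2, q3, q6} is acyclic, so L(M) is finite; the longest accepting path visits 5 useful states, giving maximum string length 4.
Counting accepting paths from q6 by length: 1 of length 1, 2 of length 3, 2 of length 4. Total 5.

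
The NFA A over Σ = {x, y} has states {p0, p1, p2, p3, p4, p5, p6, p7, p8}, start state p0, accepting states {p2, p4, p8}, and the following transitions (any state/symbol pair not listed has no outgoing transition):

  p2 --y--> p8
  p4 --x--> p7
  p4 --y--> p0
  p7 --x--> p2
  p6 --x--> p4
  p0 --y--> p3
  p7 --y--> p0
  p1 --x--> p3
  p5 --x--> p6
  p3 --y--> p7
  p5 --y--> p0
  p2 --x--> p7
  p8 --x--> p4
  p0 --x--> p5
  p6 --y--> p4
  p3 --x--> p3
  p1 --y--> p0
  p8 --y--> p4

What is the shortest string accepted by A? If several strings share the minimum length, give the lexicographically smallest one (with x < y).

xxx

A breadth-first search from p0 reaches an accepting state first via the path p0 → p5 → p6 → p4 on input xxx.
No string of length < 3 is accepted (BFS exhausts all shorter strings without reaching an accepting state), and xxx is the lexicographically least accepting string of length 3.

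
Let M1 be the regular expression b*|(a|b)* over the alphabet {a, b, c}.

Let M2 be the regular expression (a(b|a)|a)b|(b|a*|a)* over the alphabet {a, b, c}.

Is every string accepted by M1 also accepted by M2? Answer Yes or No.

Converting the expression M1 to a DFA (subset construction, then merging equivalent states) gives the minimal DFA with states {r0, r1}, start state r0, accepting states {r0} and transitions r0: a→r0, b→r0, c→r1; r1: a→r1, b→r1, c→r1.
Converting the expression M2 to a DFA (subset construction, then merging equivalent states) gives the minimal DFA with states {t0, t1}, start state t0, accepting states {t0} and transitions t0: a→t0, b→t0, c→t1; t1: a→t1, b→t1, c→t1.
Exploring the product automaton M1 × M2 from the start pair (r0, t0), following both machines on each input symbol, reaches 2 state pairs: (r0, t0), (r1, t1).
M1 accepts in {r0} and M2 accepts in {t0}. The reachable pairs whose M1-component is accepting are (r0, t0); in each of them the M2-component is accepting too, so the product for L(M1) \ L(M2) (M1-component accepting, M2-component rejecting) has no reachable accepting pair and the difference is empty.
Hence every string in L(M1) is also in L(M2).

Yes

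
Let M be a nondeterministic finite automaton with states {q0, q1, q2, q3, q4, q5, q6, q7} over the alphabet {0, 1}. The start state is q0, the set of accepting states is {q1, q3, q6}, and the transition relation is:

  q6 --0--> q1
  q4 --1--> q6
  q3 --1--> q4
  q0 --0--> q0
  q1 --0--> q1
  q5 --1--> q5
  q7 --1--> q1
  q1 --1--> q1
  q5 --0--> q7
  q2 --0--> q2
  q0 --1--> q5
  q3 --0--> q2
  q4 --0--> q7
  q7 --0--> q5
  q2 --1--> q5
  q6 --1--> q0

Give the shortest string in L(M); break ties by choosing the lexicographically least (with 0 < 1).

A breadth-first search from q0 reaches an accepting state first via the path q0 → q5 → q7 → q1 on input 101.
No string of length < 3 is accepted (BFS exhausts all shorter strings without reaching an accepting state), and 101 is the lexicographically least accepting string of length 3.

101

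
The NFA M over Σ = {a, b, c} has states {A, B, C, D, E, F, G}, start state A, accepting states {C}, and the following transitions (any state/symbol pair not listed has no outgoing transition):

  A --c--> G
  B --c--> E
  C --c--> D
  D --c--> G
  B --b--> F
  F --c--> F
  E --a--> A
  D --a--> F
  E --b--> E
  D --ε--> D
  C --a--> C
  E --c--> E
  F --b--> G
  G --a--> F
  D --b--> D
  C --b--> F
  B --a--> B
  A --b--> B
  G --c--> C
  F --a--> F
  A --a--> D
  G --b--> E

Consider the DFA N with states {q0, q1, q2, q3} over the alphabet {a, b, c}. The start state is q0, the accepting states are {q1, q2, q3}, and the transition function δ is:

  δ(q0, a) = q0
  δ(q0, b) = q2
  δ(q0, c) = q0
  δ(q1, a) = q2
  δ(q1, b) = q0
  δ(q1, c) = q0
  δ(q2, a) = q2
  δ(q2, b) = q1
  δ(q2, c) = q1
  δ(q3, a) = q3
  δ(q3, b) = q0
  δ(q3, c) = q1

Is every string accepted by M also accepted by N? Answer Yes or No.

No

The string cc is in L(M) but not in L(N).
So L(M) ⊄ L(N).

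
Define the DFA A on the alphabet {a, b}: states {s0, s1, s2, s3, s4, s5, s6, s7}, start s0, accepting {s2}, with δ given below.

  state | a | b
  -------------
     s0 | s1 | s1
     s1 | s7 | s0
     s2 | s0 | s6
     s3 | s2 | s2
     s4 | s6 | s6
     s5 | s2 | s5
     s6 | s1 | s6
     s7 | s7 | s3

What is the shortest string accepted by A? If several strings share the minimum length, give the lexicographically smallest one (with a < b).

aaba

A breadth-first search from s0 reaches an accepting state first via the path s0 → s1 → s7 → s3 → s2 on input aaba.
No string of length < 4 is accepted (BFS exhausts all shorter strings without reaching an accepting state), and aaba is the lexicographically least accepting string of length 4.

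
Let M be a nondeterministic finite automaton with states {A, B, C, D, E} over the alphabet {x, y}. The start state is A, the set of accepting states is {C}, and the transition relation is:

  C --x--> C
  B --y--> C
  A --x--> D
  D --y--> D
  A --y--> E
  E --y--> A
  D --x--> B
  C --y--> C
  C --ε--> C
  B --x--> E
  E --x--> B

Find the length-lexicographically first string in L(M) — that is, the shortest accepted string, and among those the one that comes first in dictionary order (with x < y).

xxy

A breadth-first search from A reaches an accepting state first via the path A → D → B → C on input xxy.
No string of length < 3 is accepted (BFS exhausts all shorter strings without reaching an accepting state), and xxy is the lexicographically least accepting string of length 3.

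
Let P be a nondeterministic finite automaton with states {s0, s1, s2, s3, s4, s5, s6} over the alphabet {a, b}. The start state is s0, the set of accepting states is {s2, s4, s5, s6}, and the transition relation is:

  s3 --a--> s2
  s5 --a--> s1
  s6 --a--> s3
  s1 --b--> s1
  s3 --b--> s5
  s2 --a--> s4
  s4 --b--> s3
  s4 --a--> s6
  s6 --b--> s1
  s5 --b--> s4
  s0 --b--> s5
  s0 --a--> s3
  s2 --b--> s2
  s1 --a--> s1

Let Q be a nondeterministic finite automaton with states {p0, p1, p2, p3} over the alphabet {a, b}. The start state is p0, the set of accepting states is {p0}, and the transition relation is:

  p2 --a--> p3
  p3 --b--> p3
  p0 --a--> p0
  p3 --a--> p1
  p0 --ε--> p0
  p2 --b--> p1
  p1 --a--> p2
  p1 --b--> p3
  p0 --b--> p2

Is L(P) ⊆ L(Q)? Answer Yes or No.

The string b is in L(P) but not in L(Q).
So L(P) ⊄ L(Q).

No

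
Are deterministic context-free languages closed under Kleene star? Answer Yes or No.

No

L = {c aⁿbⁿ : n≥0} ∪ {cc aⁿb²ⁿ : n≥0} is a DCFL (the number of leading c's fixes which ratio the DPDA checks), but L* is not. Every word of L starts with c, so in a factorisation of the string cc aⁱbʲ (i≥1) into words of L each factor begins at one of the two c's: either the whole string is a single word of L (forcing j = 2i), or it splits as c · (c aⁱbʲ) with c ∈ L (take n = 0) and c aⁱbʲ ∈ L (forcing j = i). Thus L* ∩ cca⁺b* = {cc aⁿbⁿ : n≥1} ∪ {cc aⁿb²ⁿ : n≥1}. A DPDA for L* would give one for this intersection with a regular set, and, started from its configuration after reading cc, one for {aⁿbⁿ : n≥1} ∪ {aⁿb²ⁿ : n≥1}, which no deterministic PDA accepts (a DPDA for it would have a single run on aⁿb²ⁿ, accepting after the prefix aⁿbⁿ and accepting again after n more b's; an ordinary PDA that simulates it on a's and b's and, at any moment when it is accepting, may switch to reading only a fresh letter d while feeding each d to the simulation as a b, would accept aⁱbʲdᵏ (k≥1) exactly when both aⁱbʲ and aⁱbʲ⁺ᵏ are in the language, i.e. its language intersected with the regular set a*b*d⁺ would be exactly {aⁿbⁿdⁿ : n≥1} — impossible, since context-free languages are closed under intersection with regular sets and {aⁿbⁿdⁿ} is not context-free). So L* is not a DCFL.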